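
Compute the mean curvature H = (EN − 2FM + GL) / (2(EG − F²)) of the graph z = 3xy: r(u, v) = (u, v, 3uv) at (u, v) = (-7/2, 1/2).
H = 189*sqrt(454)/103058

With E = 9*v^2 + 1, F = 9*u*v, G = 9*u^2 + 1, L = 0, M = 3/sqrt(9*u^2 + 9*v^2 + 1), N = 0, assemble
  H = (EN − 2FM + GL) / (2(EG − F²)) = -27*u*v/(9*u^2 + 9*v^2 + 1)^(3/2).
At (u, v) = (-7/2, 1/2): H = 189*sqrt(454)/103058.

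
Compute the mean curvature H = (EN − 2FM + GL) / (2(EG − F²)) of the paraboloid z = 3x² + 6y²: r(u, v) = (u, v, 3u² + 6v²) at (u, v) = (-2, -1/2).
H = 981*sqrt(181)/32761

With E = 36*u^2 + 1, F = 72*u*v, G = 144*v^2 + 1, L = 6/sqrt(36*u^2 + 144*v^2 + 1), M = 0, N = 12/sqrt(36*u^2 + 144*v^2 + 1), assemble
  H = (EN − 2FM + GL) / (2(EG − F²)) = 9*(24*u^2 + 48*v^2 + 1)/(36*u^2 + 144*v^2 + 1)^(3/2).
At (u, v) = (-2, -1/2): H = 981*sqrt(181)/32761.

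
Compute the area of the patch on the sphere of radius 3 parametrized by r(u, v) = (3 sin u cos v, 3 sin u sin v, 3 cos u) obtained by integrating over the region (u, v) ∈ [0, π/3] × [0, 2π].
Area = 9*pi

Area = ∫∫ √(EG − F²) du dv with √(EG − F²) = 9*Abs(sin(u)). Integrating over [0, π/3] × [0, 2π] gives 9*pi.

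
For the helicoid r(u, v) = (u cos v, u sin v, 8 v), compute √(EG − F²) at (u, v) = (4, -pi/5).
√(EG − F²)|_{(4, -pi/5)} = 4*sqrt(5)

E = 1, F = 0, G = u^2 + 64; EG − F² = u^2 + 64; √(EG − F²) = sqrt(u^2 + 64). At the given point: 4*sqrt(5).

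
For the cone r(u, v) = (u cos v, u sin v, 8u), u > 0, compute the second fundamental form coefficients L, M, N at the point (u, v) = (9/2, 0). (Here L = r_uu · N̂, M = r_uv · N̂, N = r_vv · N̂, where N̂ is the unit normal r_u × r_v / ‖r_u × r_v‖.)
L = 0;  M = 0;  N = 36*sqrt(65)/65

Compute the unit normal N̂(u, v) = (-8*sqrt(65)*u*cos(v)/(65*Abs(u)), -8*sqrt(65)*u*sin(v)/(65*Abs(u)), sqrt(65)*u/(65*Abs(u))), and the second partials r_uu, r_uv, r_vv. Take dot products:
  L(u, v) = r_uu · N̂ = 0,
  M(u, v) = r_uv · N̂ = 0,
  N(u, v) = r_vv · N̂ = 8*sqrt(65)*u^2/(65*Abs(u)).
Evaluating at (u, v) = (9/2, 0):
  L = 0, M = 0, N = 36*sqrt(65)/65.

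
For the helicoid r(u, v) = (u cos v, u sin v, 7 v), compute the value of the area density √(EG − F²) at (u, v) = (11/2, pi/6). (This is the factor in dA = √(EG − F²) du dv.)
√(EG − F²)|_{(11/2, pi/6)} = sqrt(317)/2

E = 1, F = 0, G = u^2 + 49, so EG − F² = u^2 + 49. Taking the positive square root: √(EG − F²) = sqrt(u^2 + 49). At (u, v) = (11/2, pi/6): sqrt(317)/2.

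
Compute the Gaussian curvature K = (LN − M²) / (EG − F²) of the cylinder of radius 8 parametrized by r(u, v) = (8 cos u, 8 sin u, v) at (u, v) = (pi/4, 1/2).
K = 0

Coefficients of the first fundamental form: E = 64, F = 0, G = 1.
Coefficients of the second fundamental form: L = -8, M = 0, N = 0.
Assemble K = (LN − M²)/(EG − F²) = 0. At (u, v) = (pi/4, 1/2): K = 0.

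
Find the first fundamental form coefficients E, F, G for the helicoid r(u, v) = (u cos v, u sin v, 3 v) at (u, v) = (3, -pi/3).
E = 1;  F = 0;  G = 18

Partials: r_u = (cos(v), sin(v), 0), r_v = (-u*sin(v), u*cos(v), 3). As functions of (u, v):
  E = r_u · r_u = 1,
  F = r_u · r_v = 0,
  G = r_v · r_v = u^2 + 9.
Evaluating at (u, v) = (3, -pi/3): E = 1, F = 0, G = 18.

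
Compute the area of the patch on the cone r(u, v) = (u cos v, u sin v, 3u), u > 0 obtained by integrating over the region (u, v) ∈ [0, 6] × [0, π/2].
Area = 9*sqrt(10)*pi

Area = ∫∫ √(EG − F²) du dv with √(EG − F²) = sqrt(10)*Abs(u). Integrating over [0, 6] × [0, π/2] gives 9*sqrt(10)*pi.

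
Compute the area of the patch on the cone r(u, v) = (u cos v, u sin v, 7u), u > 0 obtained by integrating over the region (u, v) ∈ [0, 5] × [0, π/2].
Area = 125*sqrt(2)*pi/4

Area = ∫∫ √(EG − F²) du dv with √(EG − F²) = 5*sqrt(2)*Abs(u). Integrating over [0, 5] × [0, π/2] gives 125*sqrt(2)*pi/4.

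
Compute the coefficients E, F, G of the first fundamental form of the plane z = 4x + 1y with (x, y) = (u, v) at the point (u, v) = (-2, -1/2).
E = 17;  F = 4;  G = 2

Partials: r_u = (1, 0, 4), r_v = (0, 1, 1). As functions of (u, v):
  E = r_u · r_u = 17,
  F = r_u · r_v = 4,
  G = r_v · r_v = 2.
Evaluating at (u, v) = (-2, -1/2): E = 17, F = 4, G = 2.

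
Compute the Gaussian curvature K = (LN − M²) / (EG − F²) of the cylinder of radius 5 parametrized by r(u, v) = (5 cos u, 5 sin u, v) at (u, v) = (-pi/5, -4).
K = 0

Coefficients of the first fundamental form: E = 25, F = 0, G = 1.
Coefficients of the second fundamental form: L = -5, M = 0, N = 0.
Assemble K = (LN − M²)/(EG − F²) = 0. At (u, v) = (-pi/5, -4): K = 0.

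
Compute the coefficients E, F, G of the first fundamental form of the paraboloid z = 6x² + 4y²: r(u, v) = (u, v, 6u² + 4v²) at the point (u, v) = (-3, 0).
E = 1297;  F = 0;  G = 1

Partials: r_u = (1, 0, 12*u), r_v = (0, 1, 8*v). As functions of (u, v):
  E = r_u · r_u = 144*u^2 + 1,
  F = r_u · r_v = 96*u*v,
  G = r_v · r_v = 64*v^2 + 1.
Evaluating at (u, v) = (-3, 0): E = 1297, F = 0, G = 1.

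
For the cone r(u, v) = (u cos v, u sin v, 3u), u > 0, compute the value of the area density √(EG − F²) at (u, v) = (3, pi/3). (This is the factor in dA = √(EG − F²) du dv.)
√(EG − F²)|_{(3, pi/3)} = 3*sqrt(10)

E = 10, F = 0, G = u^2, so EG − F² = 10*u^2. Taking the positive square root: √(EG − F²) = sqrt(10)*Abs(u). At (u, v) = (3, pi/3): 3*sqrt(10).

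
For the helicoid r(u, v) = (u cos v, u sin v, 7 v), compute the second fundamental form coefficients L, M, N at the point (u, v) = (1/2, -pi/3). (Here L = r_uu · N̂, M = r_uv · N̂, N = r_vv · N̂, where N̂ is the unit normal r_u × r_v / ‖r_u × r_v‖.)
L = 0;  M = -14*sqrt(197)/197;  N = 0

Compute the unit normal N̂(u, v) = (7*sin(v)/sqrt(u^2 + 49), -7*cos(v)/sqrt(u^2 + 49), u/sqrt(u^2 + 49)), and the second partials r_uu, r_uv, r_vv. Take dot products:
  L(u, v) = r_uu · N̂ = 0,
  M(u, v) = r_uv · N̂ = -7/sqrt(u^2 + 49),
  N(u, v) = r_vv · N̂ = 0.
Evaluating at (u, v) = (1/2, -pi/3):
  L = 0, M = -14*sqrt(197)/197, N = 0.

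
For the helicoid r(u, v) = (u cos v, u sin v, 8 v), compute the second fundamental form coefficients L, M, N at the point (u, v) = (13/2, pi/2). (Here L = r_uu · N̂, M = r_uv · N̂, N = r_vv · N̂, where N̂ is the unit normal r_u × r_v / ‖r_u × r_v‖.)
L = 0;  M = -16*sqrt(17)/85;  N = 0

Compute the unit normal N̂(u, v) = (8*sin(v)/sqrt(u^2 + 64), -8*cos(v)/sqrt(u^2 + 64), u/sqrt(u^2 + 64)), and the second partials r_uu, r_uv, r_vv. Take dot products:
  L(u, v) = r_uu · N̂ = 0,
  M(u, v) = r_uv · N̂ = -8/sqrt(u^2 + 64),
  N(u, v) = r_vv · N̂ = 0.
Evaluating at (u, v) = (13/2, pi/2):
  L = 0, M = -16*sqrt(17)/85, N = 0.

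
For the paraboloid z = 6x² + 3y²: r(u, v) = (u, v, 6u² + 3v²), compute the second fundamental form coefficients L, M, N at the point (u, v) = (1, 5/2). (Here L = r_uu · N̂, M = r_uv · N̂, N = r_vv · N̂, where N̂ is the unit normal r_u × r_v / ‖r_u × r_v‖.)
L = 6*sqrt(370)/185;  M = 0;  N = 3*sqrt(370)/185

Compute the unit normal N̂(u, v) = (-12*u/sqrt(144*u^2 + 36*v^2 + 1), -6*v/sqrt(144*u^2 + 36*v^2 + 1), 1/sqrt(144*u^2 + 36*v^2 + 1)), and the second partials r_uu, r_uv, r_vv. Take dot products:
  L(u, v) = r_uu · N̂ = 12/sqrt(144*u^2 + 36*v^2 + 1),
  M(u, v) = r_uv · N̂ = 0,
  N(u, v) = r_vv · N̂ = 6/sqrt(144*u^2 + 36*v^2 + 1).
Evaluating at (u, v) = (1, 5/2):
  L = 6*sqrt(370)/185, M = 0, N = 3*sqrt(370)/185.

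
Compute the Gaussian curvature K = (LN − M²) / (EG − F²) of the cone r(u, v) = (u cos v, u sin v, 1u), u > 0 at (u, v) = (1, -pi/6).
K = 0

Coefficients of the first fundamental form: E = 2, F = 0, G = u^2.
Coefficients of the second fundamental form: L = 0, M = 0, N = sqrt(2)*u^2/(2*Abs(u)).
Assemble K = (LN − M²)/(EG − F²) = 0. At (u, v) = (1, -pi/6): K = 0.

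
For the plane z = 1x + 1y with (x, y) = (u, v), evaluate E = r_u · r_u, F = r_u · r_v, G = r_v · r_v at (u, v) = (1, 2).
E = 2;  F = 1;  G = 2

Partials: r_u = (1, 0, 1), r_v = (0, 1, 1). As functions of (u, v):
  E = r_u · r_u = 2,
  F = r_u · r_v = 1,
  G = r_v · r_v = 2.
Evaluating at (u, v) = (1, 2): E = 2, F = 1, G = 2.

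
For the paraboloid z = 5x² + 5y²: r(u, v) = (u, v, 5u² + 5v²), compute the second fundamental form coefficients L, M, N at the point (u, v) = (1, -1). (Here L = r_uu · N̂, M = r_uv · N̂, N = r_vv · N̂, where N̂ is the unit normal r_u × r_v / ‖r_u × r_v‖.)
L = 10*sqrt(201)/201;  M = 0;  N = 10*sqrt(201)/201

Compute the unit normal N̂(u, v) = (-10*u/sqrt(100*u^2 + 100*v^2 + 1), -10*v/sqrt(100*u^2 + 100*v^2 + 1), 1/sqrt(100*u^2 + 100*v^2 + 1)), and the second partials r_uu, r_uv, r_vv. Take dot products:
  L(u, v) = r_uu · N̂ = 10/sqrt(100*u^2 + 100*v^2 + 1),
  M(u, v) = r_uv · N̂ = 0,
  N(u, v) = r_vv · N̂ = 10/sqrt(100*u^2 + 100*v^2 + 1).
Evaluating at (u, v) = (1, -1):
  L = 10*sqrt(201)/201, M = 0, N = 10*sqrt(201)/201.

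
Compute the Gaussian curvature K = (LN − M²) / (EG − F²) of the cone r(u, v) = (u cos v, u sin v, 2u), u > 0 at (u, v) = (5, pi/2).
K = 0

Coefficients of the first fundamental form: E = 5, F = 0, G = u^2.
Coefficients of the second fundamental form: L = 0, M = 0, N = 2*sqrt(5)*u^2/(5*Abs(u)).
Assemble K = (LN − M²)/(EG − F²) = 0. At (u, v) = (5, pi/2): K = 0.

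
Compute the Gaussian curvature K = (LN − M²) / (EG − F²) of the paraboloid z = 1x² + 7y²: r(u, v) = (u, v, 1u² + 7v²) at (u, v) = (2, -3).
K = 28/3171961

Coefficients of the first fundamental form: E = 4*u^2 + 1, F = 28*u*v, G = 196*v^2 + 1.
Coefficients of the second fundamental form: L = 2/sqrt(4*u^2 + 196*v^2 + 1), M = 0, N = 14/sqrt(4*u^2 + 196*v^2 + 1).
Assemble K = (LN − M²)/(EG − F²) = 28/(16*u^4 + 1568*u^2*v^2 + 8*u^2 + 38416*v^4 + 392*v^2 + 1). At (u, v) = (2, -3): K = 28/3171961.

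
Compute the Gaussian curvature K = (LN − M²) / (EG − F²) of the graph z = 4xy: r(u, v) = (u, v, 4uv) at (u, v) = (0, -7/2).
K = -16/38809

Coefficients of the first fundamental form: E = 16*v^2 + 1, F = 16*u*v, G = 16*u^2 + 1.
Coefficients of the second fundamental form: L = 0, M = 4/sqrt(16*u^2 + 16*v^2 + 1), N = 0.
Assemble K = (LN − M²)/(EG − F²) = -16/(256*u^4 + 512*u^2*v^2 + 32*u^2 + 256*v^4 + 32*v^2 + 1). At (u, v) = (0, -7/2): K = -16/38809.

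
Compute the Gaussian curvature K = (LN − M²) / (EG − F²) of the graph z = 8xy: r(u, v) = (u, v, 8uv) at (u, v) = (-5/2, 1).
K = -64/216225

Coefficients of the first fundamental form: E = 64*v^2 + 1, F = 64*u*v, G = 64*u^2 + 1.
Coefficients of the second fundamental form: L = 0, M = 8/sqrt(64*u^2 + 64*v^2 + 1), N = 0.
Assemble K = (LN − M²)/(EG − F²) = -64/(4096*u^4 + 8192*u^2*v^2 + 128*u^2 + 4096*v^4 + 128*v^2 + 1). At (u, v) = (-5/2, 1): K = -64/216225.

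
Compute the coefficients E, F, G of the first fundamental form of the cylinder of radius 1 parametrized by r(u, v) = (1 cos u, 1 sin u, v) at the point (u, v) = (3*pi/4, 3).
E = 1;  F = 0;  G = 1

Partials: r_u = (-sin(u), cos(u), 0), r_v = (0, 0, 1). As functions of (u, v):
  E = r_u · r_u = 1,
  F = r_u · r_v = 0,
  G = r_v · r_v = 1.
Evaluating at (u, v) = (3*pi/4, 3): E = 1, F = 0, G = 1.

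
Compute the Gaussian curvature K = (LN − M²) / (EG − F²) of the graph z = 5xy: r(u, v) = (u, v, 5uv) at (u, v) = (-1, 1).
K = -25/2601

Coefficients of the first fundamental form: E = 25*v^2 + 1, F = 25*u*v, G = 25*u^2 + 1.
Coefficients of the second fundamental form: L = 0, M = 5/sqrt(25*u^2 + 25*v^2 + 1), N = 0.
Assemble K = (LN − M²)/(EG − F²) = -25/(625*u^4 + 1250*u^2*v^2 + 50*u^2 + 625*v^4 + 50*v^2 + 1). At (u, v) = (-1, 1): K = -25/2601.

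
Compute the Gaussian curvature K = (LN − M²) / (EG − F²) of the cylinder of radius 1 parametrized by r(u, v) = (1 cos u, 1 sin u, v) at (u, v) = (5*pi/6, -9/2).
K = 0

Coefficients of the first fundamental form: E = 1, F = 0, G = 1.
Coefficients of the second fundamental form: L = -1, M = 0, N = 0.
Assemble K = (LN − M²)/(EG − F²) = 0. At (u, v) = (5*pi/6, -9/2): K = 0.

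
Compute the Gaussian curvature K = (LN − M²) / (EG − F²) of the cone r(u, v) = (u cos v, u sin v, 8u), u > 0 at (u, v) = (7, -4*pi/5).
K = 0

Coefficients of the first fundamental form: E = 65, F = 0, G = u^2.
Coefficients of the second fundamental form: L = 0, M = 0, N = 8*sqrt(65)*u^2/(65*Abs(u)).
Assemble K = (LN − M²)/(EG − F²) = 0. At (u, v) = (7, -4*pi/5): K = 0.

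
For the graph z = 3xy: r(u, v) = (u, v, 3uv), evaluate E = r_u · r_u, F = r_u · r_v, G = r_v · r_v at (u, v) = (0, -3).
E = 82;  F = 0;  G = 1

Partials: r_u = (1, 0, 3*v), r_v = (0, 1, 3*u). As functions of (u, v):
  E = r_u · r_u = 9*v^2 + 1,
  F = r_u · r_v = 9*u*v,
  G = r_v · r_v = 9*u^2 + 1.
Evaluating at (u, v) = (0, -3): E = 82, F = 0, G = 1.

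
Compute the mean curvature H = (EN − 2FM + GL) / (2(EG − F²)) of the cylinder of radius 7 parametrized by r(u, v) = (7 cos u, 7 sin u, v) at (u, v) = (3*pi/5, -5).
H = -1/14

With E = 49, F = 0, G = 1, L = -7, M = 0, N = 0, assemble
  H = (EN − 2FM + GL) / (2(EG − F²)) = -1/14.
At (u, v) = (3*pi/5, -5): H = -1/14.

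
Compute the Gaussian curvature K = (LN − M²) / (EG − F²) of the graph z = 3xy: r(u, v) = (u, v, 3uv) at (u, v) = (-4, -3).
K = -9/51076

Coefficients of the first fundamental form: E = 9*v^2 + 1, F = 9*u*v, G = 9*u^2 + 1.
Coefficients of the second fundamental form: L = 0, M = 3/sqrt(9*u^2 + 9*v^2 + 1), N = 0.
Assemble K = (LN − M²)/(EG − F²) = -9/(81*u^4 + 162*u^2*v^2 + 18*u^2 + 81*v^4 + 18*v^2 + 1). At (u, v) = (-4, -3): K = -9/51076.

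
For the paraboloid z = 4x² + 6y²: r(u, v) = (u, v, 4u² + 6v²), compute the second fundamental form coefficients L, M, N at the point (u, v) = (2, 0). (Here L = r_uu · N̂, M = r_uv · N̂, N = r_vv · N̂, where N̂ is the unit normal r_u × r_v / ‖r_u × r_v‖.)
L = 8*sqrt(257)/257;  M = 0;  N = 12*sqrt(257)/257

Compute the unit normal N̂(u, v) = (-8*u/sqrt(64*u^2 + 144*v^2 + 1), -12*v/sqrt(64*u^2 + 144*v^2 + 1), 1/sqrt(64*u^2 + 144*v^2 + 1)), and the second partials r_uu, r_uv, r_vv. Take dot products:
  L(u, v) = r_uu · N̂ = 8/sqrt(64*u^2 + 144*v^2 + 1),
  M(u, v) = r_uv · N̂ = 0,
  N(u, v) = r_vv · N̂ = 12/sqrt(64*u^2 + 144*v^2 + 1).
Evaluating at (u, v) = (2, 0):
  L = 8*sqrt(257)/257, M = 0, N = 12*sqrt(257)/257.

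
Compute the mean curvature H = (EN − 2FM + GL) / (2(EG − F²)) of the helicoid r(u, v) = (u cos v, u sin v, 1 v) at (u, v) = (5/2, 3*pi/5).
H = 0

With E = 1, F = 0, G = u^2 + 1, L = 0, M = -1/sqrt(u^2 + 1), N = 0, assemble
  H = (EN − 2FM + GL) / (2(EG − F²)) = 0.
At (u, v) = (5/2, 3*pi/5): H = 0.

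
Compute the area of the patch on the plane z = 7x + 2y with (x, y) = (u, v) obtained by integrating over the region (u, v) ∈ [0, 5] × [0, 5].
Area = 75*sqrt(6)

Area = ∫∫ √(EG − F²) du dv with √(EG − F²) = 3*sqrt(6). Integrating over [0, 5] × [0, 5] gives 75*sqrt(6).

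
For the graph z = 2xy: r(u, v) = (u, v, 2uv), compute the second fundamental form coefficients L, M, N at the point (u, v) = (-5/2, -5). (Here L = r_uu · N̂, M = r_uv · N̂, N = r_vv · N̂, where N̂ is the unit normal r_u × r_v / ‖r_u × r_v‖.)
L = 0;  M = sqrt(14)/21;  N = 0

Compute the unit normal N̂(u, v) = (-2*v/sqrt(4*u^2 + 4*v^2 + 1), -2*u/sqrt(4*u^2 + 4*v^2 + 1), 1/sqrt(4*u^2 + 4*v^2 + 1)), and the second partials r_uu, r_uv, r_vv. Take dot products:
  L(u, v) = r_uu · N̂ = 0,
  M(u, v) = r_uv · N̂ = 2/sqrt(4*u^2 + 4*v^2 + 1),
  N(u, v) = r_vv · N̂ = 0.
Evaluating at (u, v) = (-5/2, -5):
  L = 0, M = sqrt(14)/21, N = 0.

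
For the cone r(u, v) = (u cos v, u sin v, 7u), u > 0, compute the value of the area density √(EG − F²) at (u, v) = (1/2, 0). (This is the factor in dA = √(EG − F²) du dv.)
√(EG − F²)|_{(1/2, 0)} = 5*sqrt(2)/2

E = 50, F = 0, G = u^2, so EG − F² = 50*u^2. Taking the positive square root: √(EG − F²) = 5*sqrt(2)*Abs(u). At (u, v) = (1/2, 0): 5*sqrt(2)/2.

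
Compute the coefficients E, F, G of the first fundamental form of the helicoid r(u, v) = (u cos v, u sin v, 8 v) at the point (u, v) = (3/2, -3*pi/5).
E = 1;  F = 0;  G = 265/4

Partials: r_u = (cos(v), sin(v), 0), r_v = (-u*sin(v), u*cos(v), 8). As functions of (u, v):
  E = r_u · r_u = 1,
  F = r_u · r_v = 0,
  G = r_v · r_v = u^2 + 64.
Evaluating at (u, v) = (3/2, -3*pi/5): E = 1, F = 0, G = 265/4.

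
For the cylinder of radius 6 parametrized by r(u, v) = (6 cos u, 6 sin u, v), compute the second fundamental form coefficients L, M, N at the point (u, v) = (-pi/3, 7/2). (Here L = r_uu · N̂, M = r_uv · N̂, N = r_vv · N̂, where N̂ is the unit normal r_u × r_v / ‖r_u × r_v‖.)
L = -6;  M = 0;  N = 0

Compute the unit normal N̂(u, v) = (cos(u), sin(u), 0), and the second partials r_uu, r_uv, r_vv. Take dot products:
  L(u, v) = r_uu · N̂ = -6,
  M(u, v) = r_uv · N̂ = 0,
  N(u, v) = r_vv · N̂ = 0.
Evaluating at (u, v) = (-pi/3, 7/2):
  L = -6, M = 0, N = 0.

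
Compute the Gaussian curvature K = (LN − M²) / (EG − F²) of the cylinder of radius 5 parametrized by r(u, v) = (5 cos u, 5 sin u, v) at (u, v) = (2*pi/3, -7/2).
K = 0

Coefficients of the first fundamental form: E = 25, F = 0, G = 1.
Coefficients of the second fundamental form: L = -5, M = 0, N = 0.
Assemble K = (LN − M²)/(EG − F²) = 0. At (u, v) = (2*pi/3, -7/2): K = 0.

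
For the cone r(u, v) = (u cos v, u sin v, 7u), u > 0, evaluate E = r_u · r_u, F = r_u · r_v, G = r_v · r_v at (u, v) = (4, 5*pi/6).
E = 50;  F = 0;  G = 16

Partials: r_u = (cos(v), sin(v), 7), r_v = (-u*sin(v), u*cos(v), 0). As functions of (u, v):
  E = r_u · r_u = 50,
  F = r_u · r_v = 0,
  G = r_v · r_v = u^2.
Evaluating at (u, v) = (4, 5*pi/6): E = 50, F = 0, G = 16.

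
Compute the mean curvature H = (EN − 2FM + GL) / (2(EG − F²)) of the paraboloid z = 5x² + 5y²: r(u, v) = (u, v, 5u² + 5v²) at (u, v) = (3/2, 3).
H = 5635*sqrt(1126)/1267876

With E = 100*u^2 + 1, F = 100*u*v, G = 100*v^2 + 1, L = 10/sqrt(100*u^2 + 100*v^2 + 1), M = 0, N = 10/sqrt(100*u^2 + 100*v^2 + 1), assemble
  H = (EN − 2FM + GL) / (2(EG − F²)) = 10*(50*u^2 + 50*v^2 + 1)/(100*u^2 + 100*v^2 + 1)^(3/2).
At (u, v) = (3/2, 3): H = 5635*sqrt(1126)/1267876.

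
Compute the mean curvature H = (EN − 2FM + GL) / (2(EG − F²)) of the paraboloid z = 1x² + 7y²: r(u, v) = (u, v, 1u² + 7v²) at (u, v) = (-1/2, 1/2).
H = 64*sqrt(51)/2601

With E = 4*u^2 + 1, F = 28*u*v, G = 196*v^2 + 1, L = 2/sqrt(4*u^2 + 196*v^2 + 1), M = 0, N = 14/sqrt(4*u^2 + 196*v^2 + 1), assemble
  H = (EN − 2FM + GL) / (2(EG − F²)) = 4*(7*u^2 + 49*v^2 + 2)/(4*u^2 + 196*v^2 + 1)^(3/2).
At (u, v) = (-1/2, 1/2): H = 64*sqrt(51)/2601.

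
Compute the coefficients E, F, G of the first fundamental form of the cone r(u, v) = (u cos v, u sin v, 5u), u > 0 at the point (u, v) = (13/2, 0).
E = 26;  F = 0;  G = 169/4

Partials: r_u = (cos(v), sin(v), 5), r_v = (-u*sin(v), u*cos(v), 0). As functions of (u, v):
  E = r_u · r_u = 26,
  F = r_u · r_v = 0,
  G = r_v · r_v = u^2.
Evaluating at (u, v) = (13/2, 0): E = 26, F = 0, G = 169/4.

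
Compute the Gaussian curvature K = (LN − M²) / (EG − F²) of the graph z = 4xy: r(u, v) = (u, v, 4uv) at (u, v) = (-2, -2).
K = -16/16641

Coefficients of the first fundamental form: E = 16*v^2 + 1, F = 16*u*v, G = 16*u^2 + 1.
Coefficients of the second fundamental form: L = 0, M = 4/sqrt(16*u^2 + 16*v^2 + 1), N = 0.
Assemble K = (LN − M²)/(EG − F²) = -16/(256*u^4 + 512*u^2*v^2 + 32*u^2 + 256*v^4 + 32*v^2 + 1). At (u, v) = (-2, -2): K = -16/16641.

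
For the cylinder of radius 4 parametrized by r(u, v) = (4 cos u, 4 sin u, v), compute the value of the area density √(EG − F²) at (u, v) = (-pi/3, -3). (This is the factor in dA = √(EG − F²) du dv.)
√(EG − F²)|_{(-pi/3, -3)} = 4

E = 16, F = 0, G = 1, so EG − F² = 16. Taking the positive square root: √(EG − F²) = 4. At (u, v) = (-pi/3, -3): 4.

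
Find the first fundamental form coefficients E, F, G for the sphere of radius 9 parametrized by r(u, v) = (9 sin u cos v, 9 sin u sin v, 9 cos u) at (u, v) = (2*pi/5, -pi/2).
E = 81;  F = 0;  G = 81*sqrt(5)/8 + 405/8

Partials: r_u = (9*cos(u)*cos(v), 9*sin(v)*cos(u), -9*sin(u)), r_v = (-9*sin(u)*sin(v), 9*sin(u)*cos(v), 0). As functions of (u, v):
  E = r_u · r_u = 81,
  F = r_u · r_v = 0,
  G = r_v · r_v = 81*sin(u)^2.
Evaluating at (u, v) = (2*pi/5, -pi/2): E = 81, F = 0, G = 81*sqrt(5)/8 + 405/8.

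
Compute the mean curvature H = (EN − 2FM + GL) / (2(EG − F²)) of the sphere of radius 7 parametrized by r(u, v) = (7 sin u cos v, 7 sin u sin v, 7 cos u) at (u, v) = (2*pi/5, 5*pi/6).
H = -1/7

With E = 49, F = 0, G = 49*sin(u)^2, L = -7*sin(u)/Abs(sin(u)), M = 0, N = -7*sin(u)^3/Abs(sin(u)), assemble
  H = (EN − 2FM + GL) / (2(EG − F²)) = -sin(u)/(7*Abs(sin(u))).
At (u, v) = (2*pi/5, 5*pi/6): H = -1/7.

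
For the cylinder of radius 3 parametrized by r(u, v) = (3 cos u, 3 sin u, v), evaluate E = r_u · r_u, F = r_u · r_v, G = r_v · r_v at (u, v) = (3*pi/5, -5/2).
E = 9;  F = 0;  G = 1

Partials: r_u = (-3*sin(u), 3*cos(u), 0), r_v = (0, 0, 1). As functions of (u, v):
  E = r_u · r_u = 9,
  F = r_u · r_v = 0,
  G = r_v · r_v = 1.
Evaluating at (u, v) = (3*pi/5, -5/2): E = 9, F = 0, G = 1.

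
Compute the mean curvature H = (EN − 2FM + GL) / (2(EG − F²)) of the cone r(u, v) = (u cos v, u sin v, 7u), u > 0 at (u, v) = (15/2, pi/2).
H = 7*sqrt(2)/150

With E = 50, F = 0, G = u^2, L = 0, M = 0, N = 7*sqrt(2)*u^2/(10*Abs(u)), assemble
  H = (EN − 2FM + GL) / (2(EG − F²)) = 7*sqrt(2)/(20*Abs(u)).
At (u, v) = (15/2, pi/2): H = 7*sqrt(2)/150.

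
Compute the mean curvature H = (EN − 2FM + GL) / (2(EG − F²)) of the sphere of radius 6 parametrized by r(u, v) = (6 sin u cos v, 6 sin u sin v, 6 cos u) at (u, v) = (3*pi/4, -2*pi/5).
H = -1/6

With E = 36, F = 0, G = 36*sin(u)^2, L = -6*sin(u)/Abs(sin(u)), M = 0, N = -6*sin(u)^3/Abs(sin(u)), assemble
  H = (EN − 2FM + GL) / (2(EG − F²)) = -sin(u)/(6*Abs(sin(u))).
At (u, v) = (3*pi/4, -2*pi/5): H = -1/6.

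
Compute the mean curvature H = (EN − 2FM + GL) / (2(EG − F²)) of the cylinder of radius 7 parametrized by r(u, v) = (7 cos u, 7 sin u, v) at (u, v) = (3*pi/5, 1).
H = -1/14

With E = 49, F = 0, G = 1, L = -7, M = 0, N = 0, assemble
  H = (EN − 2FM + GL) / (2(EG − F²)) = -1/14.
At (u, v) = (3*pi/5, 1): H = -1/14.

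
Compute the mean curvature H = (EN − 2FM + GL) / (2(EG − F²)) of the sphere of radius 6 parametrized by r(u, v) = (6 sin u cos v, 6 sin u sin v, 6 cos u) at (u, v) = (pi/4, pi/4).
H = -1/6

With E = 36, F = 0, G = 36*sin(u)^2, L = -6*sin(u)/Abs(sin(u)), M = 0, N = -6*sin(u)^3/Abs(sin(u)), assemble
  H = (EN − 2FM + GL) / (2(EG − F²)) = -sin(u)/(6*Abs(sin(u))).
At (u, v) = (pi/4, pi/4): H = -1/6.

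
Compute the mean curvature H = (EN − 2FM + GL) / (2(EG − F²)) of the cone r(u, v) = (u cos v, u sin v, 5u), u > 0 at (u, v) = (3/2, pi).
H = 5*sqrt(26)/78

With E = 26, F = 0, G = u^2, L = 0, M = 0, N = 5*sqrt(26)*u^2/(26*Abs(u)), assemble
  H = (EN − 2FM + GL) / (2(EG − F²)) = 5*sqrt(26)/(52*Abs(u)).
At (u, v) = (3/2, pi): H = 5*sqrt(26)/78.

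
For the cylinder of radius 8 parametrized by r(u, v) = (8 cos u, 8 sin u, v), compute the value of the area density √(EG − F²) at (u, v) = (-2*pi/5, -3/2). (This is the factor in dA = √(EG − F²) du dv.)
√(EG − F²)|_{(-2*pi/5, -3/2)} = 8

E = 64, F = 0, G = 1, so EG − F² = 64. Taking the positive square root: √(EG − F²) = 8. At (u, v) = (-2*pi/5, -3/2): 8.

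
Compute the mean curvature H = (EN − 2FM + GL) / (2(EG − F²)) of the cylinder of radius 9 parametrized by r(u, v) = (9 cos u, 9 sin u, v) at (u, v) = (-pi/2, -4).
H = -1/18

With E = 81, F = 0, G = 1, L = -9, M = 0, N = 0, assemble
  H = (EN − 2FM + GL) / (2(EG − F²)) = -1/18.
At (u, v) = (-pi/2, -4): H = -1/18.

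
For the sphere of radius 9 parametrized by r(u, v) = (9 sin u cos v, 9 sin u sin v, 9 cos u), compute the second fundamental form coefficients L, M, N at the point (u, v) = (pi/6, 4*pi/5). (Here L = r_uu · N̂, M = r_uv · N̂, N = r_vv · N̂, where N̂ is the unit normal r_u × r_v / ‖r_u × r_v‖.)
L = -9;  M = 0;  N = -9/4

Compute the unit normal N̂(u, v) = (sin(u)^2*cos(v)/Abs(sin(u)), sin(u)^2*sin(v)/Abs(sin(u)), sin(2*u)/(2*Abs(sin(u)))), and the second partials r_uu, r_uv, r_vv. Take dot products:
  L(u, v) = r_uu · N̂ = -9*sin(u)/Abs(sin(u)),
  M(u, v) = r_uv · N̂ = 0,
  N(u, v) = r_vv · N̂ = -9*sin(u)^3/Abs(sin(u)).
Evaluating at (u, v) = (pi/6, 4*pi/5):
  L = -9, M = 0, N = -9/4.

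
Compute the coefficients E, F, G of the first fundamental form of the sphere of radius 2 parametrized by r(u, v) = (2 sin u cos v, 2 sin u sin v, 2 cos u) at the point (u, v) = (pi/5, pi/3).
E = 4;  F = 0;  G = 5/2 - sqrt(5)/2

Partials: r_u = (2*cos(u)*cos(v), 2*sin(v)*cos(u), -2*sin(u)), r_v = (-2*sin(u)*sin(v), 2*sin(u)*cos(v), 0). As functions of (u, v):
  E = r_u · r_u = 4,
  F = r_u · r_v = 0,
  G = r_v · r_v = 4*sin(u)^2.
Evaluating at (u, v) = (pi/5, pi/3): E = 4, F = 0, G = 5/2 - sqrt(5)/2.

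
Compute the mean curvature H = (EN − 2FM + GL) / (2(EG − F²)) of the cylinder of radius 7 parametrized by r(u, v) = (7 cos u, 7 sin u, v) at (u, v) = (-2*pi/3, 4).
H = -1/14

With E = 49, F = 0, G = 1, L = -7, M = 0, N = 0, assemble
  H = (EN − 2FM + GL) / (2(EG − F²)) = -1/14.
At (u, v) = (-2*pi/3, 4): H = -1/14.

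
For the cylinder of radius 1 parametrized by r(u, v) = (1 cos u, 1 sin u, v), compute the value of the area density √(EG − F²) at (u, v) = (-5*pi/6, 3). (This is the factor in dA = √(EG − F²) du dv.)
√(EG − F²)|_{(-5*pi/6, 3)} = 1

E = 1, F = 0, G = 1, so EG − F² = 1. Taking the positive square root: √(EG − F²) = 1. At (u, v) = (-5*pi/6, 3): 1.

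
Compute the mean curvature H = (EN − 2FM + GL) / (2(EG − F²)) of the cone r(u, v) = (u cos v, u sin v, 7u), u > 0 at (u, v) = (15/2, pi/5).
H = 7*sqrt(2)/150

With E = 50, F = 0, G = u^2, L = 0, M = 0, N = 7*sqrt(2)*u^2/(10*Abs(u)), assemble
  H = (EN − 2FM + GL) / (2(EG − F²)) = 7*sqrt(2)/(20*Abs(u)).
At (u, v) = (15/2, pi/5): H = 7*sqrt(2)/150.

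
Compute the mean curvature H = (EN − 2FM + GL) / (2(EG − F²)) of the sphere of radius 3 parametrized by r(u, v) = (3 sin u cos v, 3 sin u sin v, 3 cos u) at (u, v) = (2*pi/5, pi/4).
H = -1/3

With E = 9, F = 0, G = 9*sin(u)^2, L = -3*sin(u)/Abs(sin(u)), M = 0, N = -3*sin(u)^3/Abs(sin(u)), assemble
  H = (EN − 2FM + GL) / (2(EG − F²)) = -sin(u)/(3*Abs(sin(u))).
At (u, v) = (2*pi/5, pi/4): H = -1/3.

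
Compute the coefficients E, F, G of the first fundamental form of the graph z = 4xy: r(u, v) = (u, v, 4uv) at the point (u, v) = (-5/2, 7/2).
E = 197;  F = -140;  G = 101

Partials: r_u = (1, 0, 4*v), r_v = (0, 1, 4*u). As functions of (u, v):
  E = r_u · r_u = 16*v^2 + 1,
  F = r_u · r_v = 16*u*v,
  G = r_v · r_v = 16*u^2 + 1.
Evaluating at (u, v) = (-5/2, 7/2): E = 197, F = -140, G = 101.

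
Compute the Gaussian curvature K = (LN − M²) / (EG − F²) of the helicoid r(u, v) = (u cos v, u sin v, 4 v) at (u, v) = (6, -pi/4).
K = -1/169

Coefficients of the first fundamental form: E = 1, F = 0, G = u^2 + 16.
Coefficients of the second fundamental form: L = 0, M = -4/sqrt(u^2 + 16), N = 0.
Assemble K = (LN − M²)/(EG − F²) = -16/(u^2 + 16)^2. At (u, v) = (6, -pi/4): K = -1/169.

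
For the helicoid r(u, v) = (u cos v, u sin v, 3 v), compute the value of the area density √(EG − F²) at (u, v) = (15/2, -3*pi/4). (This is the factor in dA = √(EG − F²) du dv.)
√(EG − F²)|_{(15/2, -3*pi/4)} = 3*sqrt(29)/2

E = 1, F = 0, G = u^2 + 9, so EG − F² = u^2 + 9. Taking the positive square root: √(EG − F²) = sqrt(u^2 + 9). At (u, v) = (15/2, -3*pi/4): 3*sqrt(29)/2.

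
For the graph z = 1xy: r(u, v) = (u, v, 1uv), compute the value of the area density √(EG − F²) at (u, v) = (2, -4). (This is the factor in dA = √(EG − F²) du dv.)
√(EG − F²)|_{(2, -4)} = sqrt(21)

E = v^2 + 1, F = u*v, G = u^2 + 1, so EG − F² = u^2 + v^2 + 1. Taking the positive square root: √(EG − F²) = sqrt(u^2 + v^2 + 1). At (u, v) = (2, -4): sqrt(21).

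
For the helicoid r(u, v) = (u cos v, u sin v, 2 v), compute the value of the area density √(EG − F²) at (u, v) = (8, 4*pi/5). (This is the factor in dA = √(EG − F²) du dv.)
√(EG − F²)|_{(8, 4*pi/5)} = 2*sqrt(17)

E = 1, F = 0, G = u^2 + 4, so EG − F² = u^2 + 4. Taking the positive square root: √(EG − F²) = sqrt(u^2 + 4). At (u, v) = (8, 4*pi/5): 2*sqrt(17).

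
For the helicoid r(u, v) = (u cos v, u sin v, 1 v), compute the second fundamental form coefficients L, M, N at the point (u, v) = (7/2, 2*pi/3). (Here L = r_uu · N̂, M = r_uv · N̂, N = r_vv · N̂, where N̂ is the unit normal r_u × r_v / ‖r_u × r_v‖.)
L = 0;  M = -2*sqrt(53)/53;  N = 0

Compute the unit normal N̂(u, v) = (sin(v)/sqrt(u^2 + 1), -cos(v)/sqrt(u^2 + 1), u/sqrt(u^2 + 1)), and the second partials r_uu, r_uv, r_vv. Take dot products:
  L(u, v) = r_uu · N̂ = 0,
  M(u, v) = r_uv · N̂ = -1/sqrt(u^2 + 1),
  N(u, v) = r_vv · N̂ = 0.
Evaluating at (u, v) = (7/2, 2*pi/3):
  L = 0, M = -2*sqrt(53)/53, N = 0.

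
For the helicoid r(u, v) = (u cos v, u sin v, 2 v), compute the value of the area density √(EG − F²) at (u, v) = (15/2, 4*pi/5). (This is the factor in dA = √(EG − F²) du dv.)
√(EG − F²)|_{(15/2, 4*pi/5)} = sqrt(241)/2

E = 1, F = 0, G = u^2 + 4, so EG − F² = u^2 + 4. Taking the positive square root: √(EG − F²) = sqrt(u^2 + 4). At (u, v) = (15/2, 4*pi/5): sqrt(241)/2.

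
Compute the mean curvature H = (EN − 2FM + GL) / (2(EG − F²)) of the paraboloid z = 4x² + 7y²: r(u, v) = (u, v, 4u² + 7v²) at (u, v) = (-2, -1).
H = 2587*sqrt(453)/205209

With E = 64*u^2 + 1, F = 112*u*v, G = 196*v^2 + 1, L = 8/sqrt(64*u^2 + 196*v^2 + 1), M = 0, N = 14/sqrt(64*u^2 + 196*v^2 + 1), assemble
  H = (EN − 2FM + GL) / (2(EG − F²)) = (448*u^2 + 784*v^2 + 11)/(64*u^2 + 196*v^2 + 1)^(3/2).
At (u, v) = (-2, -1): H = 2587*sqrt(453)/205209.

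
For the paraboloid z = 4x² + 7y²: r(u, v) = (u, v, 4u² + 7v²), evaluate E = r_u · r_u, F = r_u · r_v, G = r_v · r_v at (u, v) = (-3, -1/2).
E = 577;  F = 168;  G = 50

Partials: r_u = (1, 0, 8*u), r_v = (0, 1, 14*v). As functions of (u, v):
  E = r_u · r_u = 64*u^2 + 1,
  F = r_u · r_v = 112*u*v,
  G = r_v · r_v = 196*v^2 + 1.
Evaluating at (u, v) = (-3, -1/2): E = 577, F = 168, G = 50.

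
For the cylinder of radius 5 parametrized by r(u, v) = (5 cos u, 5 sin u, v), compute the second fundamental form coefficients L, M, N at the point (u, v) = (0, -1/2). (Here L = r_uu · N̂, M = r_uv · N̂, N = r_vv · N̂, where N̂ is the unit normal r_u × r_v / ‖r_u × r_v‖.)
L = -5;  M = 0;  N = 0

Compute the unit normal N̂(u, v) = (cos(u), sin(u), 0), and the second partials r_uu, r_uv, r_vv. Take dot products:
  L(u, v) = r_uu · N̂ = -5,
  M(u, v) = r_uv · N̂ = 0,
  N(u, v) = r_vv · N̂ = 0.
Evaluating at (u, v) = (0, -1/2):
  L = -5, M = 0, N = 0.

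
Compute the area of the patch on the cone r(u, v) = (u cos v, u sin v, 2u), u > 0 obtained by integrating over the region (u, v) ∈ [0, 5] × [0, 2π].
Area = 25*sqrt(5)*pi

Area = ∫∫ √(EG − F²) du dv with √(EG − F²) = sqrt(5)*Abs(u). Integrating over [0, 5] × [0, 2π] gives 25*sqrt(5)*pi.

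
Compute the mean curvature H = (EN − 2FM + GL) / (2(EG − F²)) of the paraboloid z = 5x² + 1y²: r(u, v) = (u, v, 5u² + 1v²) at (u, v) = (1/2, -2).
H = 37*sqrt(42)/588

With E = 100*u^2 + 1, F = 20*u*v, G = 4*v^2 + 1, L = 10/sqrt(100*u^2 + 4*v^2 + 1), M = 0, N = 2/sqrt(100*u^2 + 4*v^2 + 1), assemble
  H = (EN − 2FM + GL) / (2(EG − F²)) = 2*(50*u^2 + 10*v^2 + 3)/(100*u^2 + 4*v^2 + 1)^(3/2).
At (u, v) = (1/2, -2): H = 37*sqrt(42)/588.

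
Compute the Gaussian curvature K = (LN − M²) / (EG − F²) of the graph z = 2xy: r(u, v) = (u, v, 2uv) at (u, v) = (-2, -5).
K = -4/13689

Coefficients of the first fundamental form: E = 4*v^2 + 1, F = 4*u*v, G = 4*u^2 + 1.
Coefficients of the second fundamental form: L = 0, M = 2/sqrt(4*u^2 + 4*v^2 + 1), N = 0.
Assemble K = (LN − M²)/(EG − F²) = -4/(16*u^4 + 32*u^2*v^2 + 8*u^2 + 16*v^4 + 8*v^2 + 1). At (u, v) = (-2, -5): K = -4/13689.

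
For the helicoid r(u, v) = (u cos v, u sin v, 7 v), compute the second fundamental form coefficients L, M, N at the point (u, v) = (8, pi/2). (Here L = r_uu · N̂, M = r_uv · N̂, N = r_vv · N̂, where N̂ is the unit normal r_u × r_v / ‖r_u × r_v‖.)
L = 0;  M = -7*sqrt(113)/113;  N = 0

Compute the unit normal N̂(u, v) = (7*sin(v)/sqrt(u^2 + 49), -7*cos(v)/sqrt(u^2 + 49), u/sqrt(u^2 + 49)), and the second partials r_uu, r_uv, r_vv. Take dot products:
  L(u, v) = r_uu · N̂ = 0,
  M(u, v) = r_uv · N̂ = -7/sqrt(u^2 + 49),
  N(u, v) = r_vv · N̂ = 0.
Evaluating at (u, v) = (8, pi/2):
  L = 0, M = -7*sqrt(113)/113, N = 0.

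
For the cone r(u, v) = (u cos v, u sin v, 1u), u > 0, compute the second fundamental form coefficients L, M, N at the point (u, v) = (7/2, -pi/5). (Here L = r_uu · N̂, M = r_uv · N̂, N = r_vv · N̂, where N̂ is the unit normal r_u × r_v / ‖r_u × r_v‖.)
L = 0;  M = 0;  N = 7*sqrt(2)/4

Compute the unit normal N̂(u, v) = (-sqrt(2)*u*cos(v)/(2*Abs(u)), -sqrt(2)*u*sin(v)/(2*Abs(u)), sqrt(2)*u/(2*Abs(u))), and the second partials r_uu, r_uv, r_vv. Take dot products:
  L(u, v) = r_uu · N̂ = 0,
  M(u, v) = r_uv · N̂ = 0,
  N(u, v) = r_vv · N̂ = sqrt(2)*u^2/(2*Abs(u)).
Evaluating at (u, v) = (7/2, -pi/5):
  L = 0, M = 0, N = 7*sqrt(2)/4.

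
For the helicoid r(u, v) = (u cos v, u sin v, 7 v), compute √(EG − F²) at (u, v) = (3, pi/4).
√(EG − F²)|_{(3, pi/4)} = sqrt(58)

E = 1, F = 0, G = u^2 + 49; EG − F² = u^2 + 49; √(EG − F²) = sqrt(u^2 + 49). At the given point: sqrt(58).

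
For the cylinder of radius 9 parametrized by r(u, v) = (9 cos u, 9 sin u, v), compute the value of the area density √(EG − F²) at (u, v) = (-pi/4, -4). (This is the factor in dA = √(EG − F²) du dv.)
√(EG − F²)|_{(-pi/4, -4)} = 9

E = 81, F = 0, G = 1, so EG − F² = 81. Taking the positive square root: √(EG − F²) = 9. At (u, v) = (-pi/4, -4): 9.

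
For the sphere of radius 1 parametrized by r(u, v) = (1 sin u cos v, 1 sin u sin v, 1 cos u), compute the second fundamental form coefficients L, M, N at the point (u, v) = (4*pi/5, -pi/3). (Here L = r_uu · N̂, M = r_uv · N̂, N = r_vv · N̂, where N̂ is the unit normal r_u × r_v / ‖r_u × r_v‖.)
L = -1;  M = 0;  N = -5/8 + sqrt(5)/8

Compute the unit normal N̂(u, v) = (sin(u)^2*cos(v)/Abs(sin(u)), sin(u)^2*sin(v)/Abs(sin(u)), sin(2*u)/(2*Abs(sin(u)))), and the second partials r_uu, r_uv, r_vv. Take dot products:
  L(u, v) = r_uu · N̂ = -sin(u)/Abs(sin(u)),
  M(u, v) = r_uv · N̂ = 0,
  N(u, v) = r_vv · N̂ = -sin(u)^3/Abs(sin(u)).
Evaluating at (u, v) = (4*pi/5, -pi/3):
  L = -1, M = 0, N = -5/8 + sqrt(5)/8.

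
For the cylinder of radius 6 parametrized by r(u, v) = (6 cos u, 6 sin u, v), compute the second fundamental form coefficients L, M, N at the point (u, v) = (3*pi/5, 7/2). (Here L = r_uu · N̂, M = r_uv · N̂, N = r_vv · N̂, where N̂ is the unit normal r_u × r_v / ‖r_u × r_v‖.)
L = -6;  M = 0;  N = 0

Compute the unit normal N̂(u, v) = (cos(u), sin(u), 0), and the second partials r_uu, r_uv, r_vv. Take dot products:
  L(u, v) = r_uu · N̂ = -6,
  M(u, v) = r_uv · N̂ = 0,
  N(u, v) = r_vv · N̂ = 0.
Evaluating at (u, v) = (3*pi/5, 7/2):
  L = -6, M = 0, N = 0.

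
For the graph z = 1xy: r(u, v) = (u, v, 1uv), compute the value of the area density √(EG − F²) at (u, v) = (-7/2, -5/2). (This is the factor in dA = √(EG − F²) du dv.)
√(EG − F²)|_{(-7/2, -5/2)} = sqrt(78)/2

E = v^2 + 1, F = u*v, G = u^2 + 1, so EG − F² = u^2 + v^2 + 1. Taking the positive square root: √(EG − F²) = sqrt(u^2 + v^2 + 1). At (u, v) = (-7/2, -5/2): sqrt(78)/2.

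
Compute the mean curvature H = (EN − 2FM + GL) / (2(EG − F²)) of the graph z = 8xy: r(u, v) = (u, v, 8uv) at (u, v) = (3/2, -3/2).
H = 1152/4913

With E = 64*v^2 + 1, F = 64*u*v, G = 64*u^2 + 1, L = 0, M = 8/sqrt(64*u^2 + 64*v^2 + 1), N = 0, assemble
  H = (EN − 2FM + GL) / (2(EG − F²)) = -512*u*v/(64*u^2 + 64*v^2 + 1)^(3/2).
At (u, v) = (3/2, -3/2): H = 1152/4913.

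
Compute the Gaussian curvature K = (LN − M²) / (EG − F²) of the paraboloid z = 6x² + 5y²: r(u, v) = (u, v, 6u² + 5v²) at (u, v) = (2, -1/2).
K = 30/90601

Coefficients of the first fundamental form: E = 144*u^2 + 1, F = 120*u*v, G = 100*v^2 + 1.
Coefficients of the second fundamental form: L = 12/sqrt(144*u^2 + 100*v^2 + 1), M = 0, N = 10/sqrt(144*u^2 + 100*v^2 + 1).
Assemble K = (LN − M²)/(EG − F²) = 120/(20736*u^4 + 28800*u^2*v^2 + 288*u^2 + 10000*v^4 + 200*v^2 + 1). At (u, v) = (2, -1/2): K = 30/90601.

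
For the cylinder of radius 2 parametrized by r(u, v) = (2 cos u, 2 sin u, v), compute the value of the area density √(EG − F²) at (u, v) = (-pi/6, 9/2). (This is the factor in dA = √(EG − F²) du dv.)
√(EG − F²)|_{(-pi/6, 9/2)} = 2

E = 4, F = 0, G = 1, so EG − F² = 4. Taking the positive square root: √(EG − F²) = 2. At (u, v) = (-pi/6, 9/2): 2.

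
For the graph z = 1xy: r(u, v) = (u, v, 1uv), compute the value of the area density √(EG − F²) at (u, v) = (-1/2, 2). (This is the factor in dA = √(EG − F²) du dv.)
√(EG − F²)|_{(-1/2, 2)} = sqrt(21)/2

E = v^2 + 1, F = u*v, G = u^2 + 1, so EG − F² = u^2 + v^2 + 1. Taking the positive square root: √(EG − F²) = sqrt(u^2 + v^2 + 1). At (u, v) = (-1/2, 2): sqrt(21)/2.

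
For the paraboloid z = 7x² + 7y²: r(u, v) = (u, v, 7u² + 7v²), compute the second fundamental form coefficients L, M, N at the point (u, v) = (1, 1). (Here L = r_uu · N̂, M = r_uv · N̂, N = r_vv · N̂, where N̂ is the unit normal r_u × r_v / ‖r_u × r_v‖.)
L = 14*sqrt(393)/393;  M = 0;  N = 14*sqrt(393)/393

Compute the unit normal N̂(u, v) = (-14*u/sqrt(196*u^2 + 196*v^2 + 1), -14*v/sqrt(196*u^2 + 196*v^2 + 1), 1/sqrt(196*u^2 + 196*v^2 + 1)), and the second partials r_uu, r_uv, r_vv. Take dot products:
  L(u, v) = r_uu · N̂ = 14/sqrt(196*u^2 + 196*v^2 + 1),
  M(u, v) = r_uv · N̂ = 0,
  N(u, v) = r_vv · N̂ = 14/sqrt(196*u^2 + 196*v^2 + 1).
Evaluating at (u, v) = (1, 1):
  L = 14*sqrt(393)/393, M = 0, N = 14*sqrt(393)/393.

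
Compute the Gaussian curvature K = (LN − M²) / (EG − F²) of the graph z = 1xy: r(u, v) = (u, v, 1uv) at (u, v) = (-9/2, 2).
K = -16/10201

Coefficients of the first fundamental form: E = v^2 + 1, F = u*v, G = u^2 + 1.
Coefficients of the second fundamental form: L = 0, M = 1/sqrt(u^2 + v^2 + 1), N = 0.
Assemble K = (LN − M²)/(EG − F²) = 1/((u^2*v^2 - (u^2 + 1)*(v^2 + 1))*(u^2 + v^2 + 1)). At (u, v) = (-9/2, 2): K = -16/10201.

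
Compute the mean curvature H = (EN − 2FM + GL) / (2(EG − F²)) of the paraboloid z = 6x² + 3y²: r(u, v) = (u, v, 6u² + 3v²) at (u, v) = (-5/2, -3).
H = 4653/42875

With E = 144*u^2 + 1, F = 72*u*v, G = 36*v^2 + 1, L = 12/sqrt(144*u^2 + 36*v^2 + 1), M = 0, N = 6/sqrt(144*u^2 + 36*v^2 + 1), assemble
  H = (EN − 2FM + GL) / (2(EG − F²)) = 9*(48*u^2 + 24*v^2 + 1)/(144*u^2 + 36*v^2 + 1)^(3/2).
At (u, v) = (-5/2, -3): H = 4653/42875.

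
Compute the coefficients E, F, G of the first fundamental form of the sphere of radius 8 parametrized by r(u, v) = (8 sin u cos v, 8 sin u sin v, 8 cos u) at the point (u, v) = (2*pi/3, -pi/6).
E = 64;  F = 0;  G = 48

Partials: r_u = (8*cos(u)*cos(v), 8*sin(v)*cos(u), -8*sin(u)), r_v = (-8*sin(u)*sin(v), 8*sin(u)*cos(v), 0). As functions of (u, v):
  E = r_u · r_u = 64,
  F = r_u · r_v = 0,
  G = r_v · r_v = 64*sin(u)^2.
Evaluating at (u, v) = (2*pi/3, -pi/6): E = 64, F = 0, G = 48.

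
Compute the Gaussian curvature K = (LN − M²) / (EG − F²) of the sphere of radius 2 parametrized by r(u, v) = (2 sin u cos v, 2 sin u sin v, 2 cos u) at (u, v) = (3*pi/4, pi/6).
K = 1/4

Coefficients of the first fundamental form: E = 4, F = 0, G = 4*sin(u)^2.
Coefficients of the second fundamental form: L = -2*sin(u)/Abs(sin(u)), M = 0, N = -2*sin(u)^3/Abs(sin(u)).
Assemble K = (LN − M²)/(EG − F²) = 1/4. At (u, v) = (3*pi/4, pi/6): K = 1/4.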